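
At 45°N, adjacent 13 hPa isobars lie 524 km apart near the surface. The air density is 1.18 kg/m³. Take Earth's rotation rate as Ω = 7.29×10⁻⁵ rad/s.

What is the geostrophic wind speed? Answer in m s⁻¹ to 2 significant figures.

Coriolis parameter at 45°N:
f = 2Ω sin φ = 2 × 7.29×10⁻⁵ × sin 45° = 1.03×10⁻⁴ s⁻¹
Pressure gradient: |∂P/∂n| = 1300 Pa / 524000 m = 2.48×10⁻³ Pa/m
Geostrophic balance (pressure-gradient force = Coriolis force):
V_g = (1/(fρ)) |∂P/∂n| = 2.48×10⁻³ / (1.03×10⁻⁴ × 1.18) = 20.4 m/s

20 m s⁻¹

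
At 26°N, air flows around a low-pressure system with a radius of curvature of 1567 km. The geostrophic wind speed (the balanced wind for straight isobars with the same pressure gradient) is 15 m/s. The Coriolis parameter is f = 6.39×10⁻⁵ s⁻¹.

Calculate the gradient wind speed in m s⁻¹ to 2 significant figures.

Around a low, centrifugal force acts outward with Coriolis, so pressure-gradient force balances both:
(1/ρ)|∂P/∂n| = fV + V²/R  →  V² + fR·V − fR·V_g = 0
With fR = 6.39×10⁻⁵ × 1567×10³ m = 100 m/s:
V = [−fR + √((fR)² + 4 fR V_g)]/2 = [−100 + √(100² + 4×100×15)]/2 = 13.2 m/s
Subgeostrophic (V < V_g = 15 m/s), as expected around a low.

13 m s⁻¹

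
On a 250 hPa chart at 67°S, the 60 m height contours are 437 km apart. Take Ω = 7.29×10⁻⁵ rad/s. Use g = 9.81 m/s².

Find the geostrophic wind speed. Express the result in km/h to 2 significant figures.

36 km/h

Coriolis parameter at 67°S:
f = 2Ω sin φ = 2 × 7.29×10⁻⁵ × sin 67° = 1.34×10⁻⁴ s⁻¹
Height gradient: |∂Z/∂n| = 60 m / 437000 m = 1.37×10⁻⁴
On a pressure surface, geostrophic balance gives V_g = (g/f)|∂Z/∂n|:
V_g = 9.81 × 1.37×10⁻⁴ / 1.34×10⁻⁴ = 10.0 m/s
Converting: 10.0 m/s × 3.6 = 36 km/h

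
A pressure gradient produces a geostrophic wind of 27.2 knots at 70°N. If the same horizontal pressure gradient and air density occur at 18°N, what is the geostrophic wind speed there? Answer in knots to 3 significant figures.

82.7 knots

With the same pressure gradient and density, V_g ∝ 1/f ∝ 1/sin φ.
V₂ = V₁ · sin φ₁ / sin φ₂ = 27.2 × sin 70° / sin 18°
V₂ = 27.2 × 0.9397/0.3090 = 82.7 knots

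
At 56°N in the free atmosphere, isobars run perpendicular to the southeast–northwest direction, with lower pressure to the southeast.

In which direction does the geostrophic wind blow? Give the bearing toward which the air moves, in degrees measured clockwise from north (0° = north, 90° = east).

The pressure-gradient force points toward the southeast (bearing 135°).
Geostrophic balance: in the Northern Hemisphere the Coriolis force deflects motion to the right, so the geostrophic wind blows 90° to the right of the pressure-gradient force (low pressure on the left).
Rotating 135° by 90° clockwise gives 225° — the wind blows toward the southwest.

225°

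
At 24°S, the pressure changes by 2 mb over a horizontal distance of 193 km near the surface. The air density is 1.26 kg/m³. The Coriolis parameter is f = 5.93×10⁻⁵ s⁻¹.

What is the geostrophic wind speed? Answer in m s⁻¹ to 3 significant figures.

Pressure gradient: |∂P/∂n| = 200 Pa / 193000 m = 1.04×10⁻³ Pa/m
Geostrophic balance (pressure-gradient force = Coriolis force):
V_g = (1/(fρ)) |∂P/∂n| = 1.04×10⁻³ / (5.93×10⁻⁵ × 1.26) = 13.9 m/s

13.9 m s⁻¹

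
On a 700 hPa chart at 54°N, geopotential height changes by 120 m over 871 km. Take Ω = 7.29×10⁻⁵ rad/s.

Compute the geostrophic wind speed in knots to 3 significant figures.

22.3 knots

Coriolis parameter at 54°N:
f = 2Ω sin φ = 2 × 7.29×10⁻⁵ × sin 54° = 1.18×10⁻⁴ s⁻¹
Height gradient: |∂Z/∂n| = 120 m / 871000 m = 1.38×10⁻⁴
On a pressure surface, geostrophic balance gives V_g = (g/f)|∂Z/∂n|:
V_g = 9.81 × 1.38×10⁻⁴ / 1.18×10⁻⁴ = 11.5 m/s
Converting: 11.5 m/s × 1.944 = 22.3 knots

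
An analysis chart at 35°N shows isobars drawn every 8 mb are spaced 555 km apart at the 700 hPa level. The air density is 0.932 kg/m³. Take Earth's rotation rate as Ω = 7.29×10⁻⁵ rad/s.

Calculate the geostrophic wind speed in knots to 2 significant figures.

36 knots

Coriolis parameter at 35°N:
f = 2Ω sin φ = 2 × 7.29×10⁻⁵ × sin 35° = 8.36×10⁻⁵ s⁻¹
Pressure gradient: |∂P/∂n| = 800 Pa / 555000 m = 1.44×10⁻³ Pa/m
Geostrophic balance (pressure-gradient force = Coriolis force):
V_g = (1/(fρ)) |∂P/∂n| = 1.44×10⁻³ / (8.36×10⁻⁵ × 0.932) = 18.5 m/s
Converting: 18.5 m/s × 1.944 = 36 knots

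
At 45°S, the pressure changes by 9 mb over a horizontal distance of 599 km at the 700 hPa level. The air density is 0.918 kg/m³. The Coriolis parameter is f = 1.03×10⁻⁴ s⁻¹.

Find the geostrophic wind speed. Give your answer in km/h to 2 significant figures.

57 km/h

Pressure gradient: |∂P/∂n| = 900 Pa / 599000 m = 1.50×10⁻³ Pa/m
Geostrophic balance (pressure-gradient force = Coriolis force):
V_g = (1/(fρ)) |∂P/∂n| = 1.50×10⁻³ / (1.03×10⁻⁴ × 0.918) = 15.9 m/s
Converting: 15.9 m/s × 3.6 = 57 km/h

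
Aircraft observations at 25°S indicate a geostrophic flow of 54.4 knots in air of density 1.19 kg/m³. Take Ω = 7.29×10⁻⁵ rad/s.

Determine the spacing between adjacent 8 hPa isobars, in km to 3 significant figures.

Coriolis parameter at 25°S:
f = 2Ω sin φ = 2 × 7.29×10⁻⁵ × sin 25° = 6.16×10⁻⁵ s⁻¹
Wind speed in SI: 54.4 knots = 28.0 m/s
Geostrophic balance rearranged: |∂P/∂n| = f ρ V_g
|∂P/∂n| = 6.16×10⁻⁵ × 1.19 × 28.0 = 2.05×10⁻³ Pa/m
Isobar spacing: Δn = ΔP/|∂P/∂n| = 800 Pa / 2.05×10⁻³ Pa/m = 389852 m ≈ 390 km

390 km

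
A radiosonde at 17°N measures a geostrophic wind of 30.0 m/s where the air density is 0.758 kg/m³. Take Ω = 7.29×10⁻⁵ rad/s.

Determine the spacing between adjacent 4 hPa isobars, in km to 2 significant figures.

410 km

Coriolis parameter at 17°N:
f = 2Ω sin φ = 2 × 7.29×10⁻⁵ × sin 17° = 4.26×10⁻⁵ s⁻¹
Geostrophic balance rearranged: |∂P/∂n| = f ρ V_g
|∂P/∂n| = 4.26×10⁻⁵ × 0.758 × 30.0 = 9.69×10⁻⁴ Pa/m
Isobar spacing: Δn = ΔP/|∂P/∂n| = 400 Pa / 9.69×10⁻⁴ Pa/m = 412645 m ≈ 410 km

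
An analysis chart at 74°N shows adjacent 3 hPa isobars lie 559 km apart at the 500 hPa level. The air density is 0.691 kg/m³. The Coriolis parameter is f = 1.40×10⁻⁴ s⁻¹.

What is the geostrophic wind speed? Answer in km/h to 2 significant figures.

20 km/h

Pressure gradient: |∂P/∂n| = 300 Pa / 559000 m = 5.37×10⁻⁴ Pa/m
Geostrophic balance (pressure-gradient force = Coriolis force):
V_g = (1/(fρ)) |∂P/∂n| = 5.37×10⁻⁴ / (1.40×10⁻⁴ × 0.691) = 5.55 m/s
Converting: 5.55 m/s × 3.6 = 20 km/h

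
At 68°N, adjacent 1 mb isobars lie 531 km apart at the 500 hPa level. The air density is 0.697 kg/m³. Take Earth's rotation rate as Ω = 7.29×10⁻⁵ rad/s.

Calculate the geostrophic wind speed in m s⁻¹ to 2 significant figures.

2.0 m s⁻¹

Coriolis parameter at 68°N:
f = 2Ω sin φ = 2 × 7.29×10⁻⁵ × sin 68° = 1.35×10⁻⁴ s⁻¹
Pressure gradient: |∂P/∂n| = 100 Pa / 531000 m = 1.88×10⁻⁴ Pa/m
Geostrophic balance (pressure-gradient force = Coriolis force):
V_g = (1/(fρ)) |∂P/∂n| = 1.88×10⁻⁴ / (1.35×10⁻⁴ × 0.697) = 2.00 m/s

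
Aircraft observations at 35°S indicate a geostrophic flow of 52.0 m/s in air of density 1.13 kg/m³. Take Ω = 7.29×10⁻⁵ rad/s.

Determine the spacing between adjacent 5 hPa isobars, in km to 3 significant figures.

Coriolis parameter at 35°S:
f = 2Ω sin φ = 2 × 7.29×10⁻⁵ × sin 35° = 8.36×10⁻⁵ s⁻¹
Geostrophic balance rearranged: |∂P/∂n| = f ρ V_g
|∂P/∂n| = 8.36×10⁻⁵ × 1.13 × 52.0 = 4.91×10⁻³ Pa/m
Isobar spacing: Δn = ΔP/|∂P/∂n| = 500 Pa / 4.91×10⁻³ Pa/m = 101751 m ≈ 102 km

102 km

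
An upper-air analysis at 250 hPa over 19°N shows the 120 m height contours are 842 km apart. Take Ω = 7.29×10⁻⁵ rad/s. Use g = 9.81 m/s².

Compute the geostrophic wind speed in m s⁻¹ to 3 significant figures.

29.5 m s⁻¹

Coriolis parameter at 19°N:
f = 2Ω sin φ = 2 × 7.29×10⁻⁵ × sin 19° = 4.75×10⁻⁵ s⁻¹
Height gradient: |∂Z/∂n| = 120 m / 842000 m = 1.43×10⁻⁴
On a pressure surface, geostrophic balance gives V_g = (g/f)|∂Z/∂n|:
V_g = 9.81 × 1.43×10⁻⁴ / 4.75×10⁻⁵ = 29.5 m/s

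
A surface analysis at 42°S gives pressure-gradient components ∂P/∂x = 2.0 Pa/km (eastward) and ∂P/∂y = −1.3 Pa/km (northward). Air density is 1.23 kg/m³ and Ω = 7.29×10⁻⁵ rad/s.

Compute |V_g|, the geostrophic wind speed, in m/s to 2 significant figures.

20 m/s

Coriolis parameter at 42°S:
f = 2Ω sin φ = 2 × 7.29×10⁻⁵ × sin 42° = 9.76×10⁻⁵ s⁻¹
In the Southern Hemisphere f is negative: f = −9.76×10⁻⁵ s⁻¹.
Component geostrophic relations (x east, y north):
u_g = −(1/(fρ)) ∂P/∂y,  v_g = (1/(fρ)) ∂P/∂x
u_g = −(−1.3×10⁻³)/(−9.76×10⁻⁵ × 1.23) = −10.8 m/s;  v_g = (2.0×10⁻³)/(−9.76×10⁻⁵ × 1.23) = −16.7 m/s
|V_g| = √(u_g² + v_g²) = 19.9 m/s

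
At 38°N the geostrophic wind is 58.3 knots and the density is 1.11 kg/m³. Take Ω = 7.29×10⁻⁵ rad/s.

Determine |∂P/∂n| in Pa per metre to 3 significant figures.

Coriolis parameter at 38°N:
f = 2Ω sin φ = 2 × 7.29×10⁻⁵ × sin 38° = 8.98×10⁻⁵ s⁻¹
Wind speed in SI: 58.3 knots = 30.0 m/s
Geostrophic balance rearranged: |∂P/∂n| = f ρ V_g
|∂P/∂n| = 8.98×10⁻⁵ × 1.11 × 30.0 = 2.99×10⁻³ Pa/m

2.99×10⁻³ Pa/m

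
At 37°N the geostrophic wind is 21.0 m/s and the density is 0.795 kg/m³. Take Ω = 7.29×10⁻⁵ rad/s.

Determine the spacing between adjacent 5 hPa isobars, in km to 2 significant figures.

Coriolis parameter at 37°N:
f = 2Ω sin φ = 2 × 7.29×10⁻⁵ × sin 37° = 8.77×10⁻⁵ s⁻¹
Geostrophic balance rearranged: |∂P/∂n| = f ρ V_g
|∂P/∂n| = 8.77×10⁻⁵ × 0.795 × 21.0 = 1.46×10⁻³ Pa/m
Isobar spacing: Δn = ΔP/|∂P/∂n| = 500 Pa / 1.46×10⁻³ Pa/m = 341321 m ≈ 340 km

340 km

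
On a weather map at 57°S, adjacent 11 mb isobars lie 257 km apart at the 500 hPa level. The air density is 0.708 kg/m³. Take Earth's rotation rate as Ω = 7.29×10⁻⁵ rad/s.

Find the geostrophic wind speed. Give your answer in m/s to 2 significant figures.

49 m/s

Coriolis parameter at 57°S:
f = 2Ω sin φ = 2 × 7.29×10⁻⁵ × sin 57° = 1.22×10⁻⁴ s⁻¹
Pressure gradient: |∂P/∂n| = 1100 Pa / 257000 m = 4.28×10⁻³ Pa/m
Geostrophic balance (pressure-gradient force = Coriolis force):
V_g = (1/(fρ)) |∂P/∂n| = 4.28×10⁻³ / (1.22×10⁻⁴ × 0.708) = 49.4 m/s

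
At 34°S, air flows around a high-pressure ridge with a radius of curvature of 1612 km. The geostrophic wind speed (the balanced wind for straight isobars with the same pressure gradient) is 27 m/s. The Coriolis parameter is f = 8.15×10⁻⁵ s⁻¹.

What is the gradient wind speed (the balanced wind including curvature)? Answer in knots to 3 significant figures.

73.8 knots

Around a high, pressure-gradient force acts outward with centrifugal, so Coriolis balances both:
fV = (1/ρ)|∂P/∂n| + V²/R  →  V² − fR·V + fR·V_g = 0
With fR = 8.15×10⁻⁵ × 1612×10³ m = 131 m/s:
V = [fR − √((fR)² − 4 fR V_g)]/2 = [131 − √(131² − 4×131×27)]/2 = 38 m/s
Supergeostrophic (V > V_g = 27 m/s), as expected around a high.
Converting: 38 m/s × 1.944 = 73.8 knots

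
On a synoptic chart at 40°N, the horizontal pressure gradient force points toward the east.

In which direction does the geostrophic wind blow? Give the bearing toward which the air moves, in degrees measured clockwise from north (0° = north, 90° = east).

The pressure-gradient force points toward the east (bearing 090°).
Geostrophic balance: in the Northern Hemisphere the Coriolis force deflects motion to the right, so the geostrophic wind blows 90° to the right of the pressure-gradient force (low pressure on the left).
Rotating 090° by 90° clockwise gives 180° — the wind blows toward the south.

180°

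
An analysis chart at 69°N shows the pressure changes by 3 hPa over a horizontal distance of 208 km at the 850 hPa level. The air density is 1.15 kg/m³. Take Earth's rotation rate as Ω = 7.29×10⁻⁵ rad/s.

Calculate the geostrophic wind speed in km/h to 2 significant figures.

33 km/h

Coriolis parameter at 69°N:
f = 2Ω sin φ = 2 × 7.29×10⁻⁵ × sin 69° = 1.36×10⁻⁴ s⁻¹
Pressure gradient: |∂P/∂n| = 300 Pa / 208000 m = 1.44×10⁻³ Pa/m
Geostrophic balance (pressure-gradient force = Coriolis force):
V_g = (1/(fρ)) |∂P/∂n| = 1.44×10⁻³ / (1.36×10⁻⁴ × 1.15) = 9.21 m/s
Converting: 9.21 m/s × 3.6 = 33 km/h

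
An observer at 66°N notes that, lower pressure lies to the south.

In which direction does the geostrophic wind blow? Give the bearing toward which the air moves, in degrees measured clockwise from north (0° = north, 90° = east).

270°

The pressure-gradient force points toward the south (bearing 180°).
Geostrophic balance: in the Northern Hemisphere the Coriolis force deflects motion to the right, so the geostrophic wind blows 90° to the right of the pressure-gradient force (low pressure on the left).
Rotating 180° by 90° clockwise gives 270° — the wind blows toward the west.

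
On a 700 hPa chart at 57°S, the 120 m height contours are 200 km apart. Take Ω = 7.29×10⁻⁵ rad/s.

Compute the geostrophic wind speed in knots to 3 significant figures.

Coriolis parameter at 57°S:
f = 2Ω sin φ = 2 × 7.29×10⁻⁵ × sin 57° = 1.22×10⁻⁴ s⁻¹
Height gradient: |∂Z/∂n| = 120 m / 200000 m = 6.00×10⁻⁴
On a pressure surface, geostrophic balance gives V_g = (g/f)|∂Z/∂n|:
V_g = 9.81 × 6.00×10⁻⁴ / 1.22×10⁻⁴ = 48.1 m/s
Converting: 48.1 m/s × 1.944 = 93.6 knots

93.6 knots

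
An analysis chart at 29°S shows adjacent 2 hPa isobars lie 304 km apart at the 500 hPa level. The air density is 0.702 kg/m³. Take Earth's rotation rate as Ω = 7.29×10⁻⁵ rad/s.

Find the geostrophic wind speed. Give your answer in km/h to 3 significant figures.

47.7 km/h

Coriolis parameter at 29°S:
f = 2Ω sin φ = 2 × 7.29×10⁻⁵ × sin 29° = 7.07×10⁻⁵ s⁻¹
Pressure gradient: |∂P/∂n| = 200 Pa / 304000 m = 6.58×10⁻⁴ Pa/m
Geostrophic balance (pressure-gradient force = Coriolis force):
V_g = (1/(fρ)) |∂P/∂n| = 6.58×10⁻⁴ / (7.07×10⁻⁵ × 0.702) = 13.3 m/s
Converting: 13.3 m/s × 3.6 = 47.7 km/h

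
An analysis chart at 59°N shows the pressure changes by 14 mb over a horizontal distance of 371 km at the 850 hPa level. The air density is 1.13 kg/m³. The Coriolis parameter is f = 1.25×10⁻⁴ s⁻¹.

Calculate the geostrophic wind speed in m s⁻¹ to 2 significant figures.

27 m s⁻¹

Pressure gradient: |∂P/∂n| = 1400 Pa / 371000 m = 3.77×10⁻³ Pa/m
Geostrophic balance (pressure-gradient force = Coriolis force):
V_g = (1/(fρ)) |∂P/∂n| = 3.77×10⁻³ / (1.25×10⁻⁴ × 1.13) = 26.7 m/s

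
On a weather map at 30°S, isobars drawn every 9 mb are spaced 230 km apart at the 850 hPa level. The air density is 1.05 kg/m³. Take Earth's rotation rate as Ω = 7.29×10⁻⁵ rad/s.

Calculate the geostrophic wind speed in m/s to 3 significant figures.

Coriolis parameter at 30°S:
f = 2Ω sin φ = 2 × 7.29×10⁻⁵ × sin 30° = 7.29×10⁻⁵ s⁻¹
Pressure gradient: |∂P/∂n| = 900 Pa / 230000 m = 3.91×10⁻³ Pa/m
Geostrophic balance (pressure-gradient force = Coriolis force):
V_g = (1/(fρ)) |∂P/∂n| = 3.91×10⁻³ / (7.29×10⁻⁵ × 1.05) = 51.1 m/s

51.1 m/s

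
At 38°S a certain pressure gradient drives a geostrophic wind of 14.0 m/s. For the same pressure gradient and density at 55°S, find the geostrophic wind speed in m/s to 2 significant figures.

With the same pressure gradient and density, V_g ∝ 1/f ∝ 1/sin φ.
V₂ = V₁ · sin φ₁ / sin φ₂ = 14.0 × sin 38° / sin 55°
V₂ = 14.0 × 0.6157/0.8192 = 11 m/s

11 m/s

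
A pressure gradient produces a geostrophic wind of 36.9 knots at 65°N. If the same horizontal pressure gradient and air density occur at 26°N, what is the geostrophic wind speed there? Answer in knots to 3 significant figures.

With the same pressure gradient and density, V_g ∝ 1/f ∝ 1/sin φ.
V₂ = V₁ · sin φ₁ / sin φ₂ = 36.9 × sin 65° / sin 26°
V₂ = 36.9 × 0.9063/0.4384 = 76.3 knots

76.3 knots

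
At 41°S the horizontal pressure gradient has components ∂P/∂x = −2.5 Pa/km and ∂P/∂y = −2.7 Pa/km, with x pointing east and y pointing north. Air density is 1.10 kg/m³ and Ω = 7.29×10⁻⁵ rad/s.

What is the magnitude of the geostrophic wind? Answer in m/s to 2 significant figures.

35 m/s

Coriolis parameter at 41°S:
f = 2Ω sin φ = 2 × 7.29×10⁻⁵ × sin 41° = 9.57×10⁻⁵ s⁻¹
In the Southern Hemisphere f is negative: f = −9.57×10⁻⁵ s⁻¹.
Component geostrophic relations (x east, y north):
u_g = −(1/(fρ)) ∂P/∂y,  v_g = (1/(fρ)) ∂P/∂x
u_g = −(−2.7×10⁻³)/(−9.57×10⁻⁵ × 1.10) = −25.7 m/s;  v_g = (−2.5×10⁻³)/(−9.57×10⁻⁵ × 1.10) = 23.8 m/s
|V_g| = √(u_g² + v_g²) = 35.0 m/s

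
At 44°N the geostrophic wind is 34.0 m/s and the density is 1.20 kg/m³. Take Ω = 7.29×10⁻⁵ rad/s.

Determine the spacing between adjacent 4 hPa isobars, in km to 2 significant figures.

Coriolis parameter at 44°N:
f = 2Ω sin φ = 2 × 7.29×10⁻⁵ × sin 44° = 1.01×10⁻⁴ s⁻¹
Geostrophic balance rearranged: |∂P/∂n| = f ρ V_g
|∂P/∂n| = 1.01×10⁻⁴ × 1.20 × 34.0 = 4.13×10⁻³ Pa/m
Isobar spacing: Δn = ΔP/|∂P/∂n| = 400 Pa / 4.13×10⁻³ Pa/m = 96799 m ≈ 97 km

97 km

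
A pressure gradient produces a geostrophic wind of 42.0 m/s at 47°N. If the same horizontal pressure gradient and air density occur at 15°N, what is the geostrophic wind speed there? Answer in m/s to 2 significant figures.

120 m/s

With the same pressure gradient and density, V_g ∝ 1/f ∝ 1/sin φ.
V₂ = V₁ · sin φ₁ / sin φ₂ = 42.0 × sin 47° / sin 15°
V₂ = 42.0 × 0.7314/0.2588 = 120 m/s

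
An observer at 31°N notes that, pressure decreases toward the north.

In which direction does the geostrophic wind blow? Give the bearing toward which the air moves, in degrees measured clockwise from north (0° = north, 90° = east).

The pressure-gradient force points toward the north (bearing 000°).
Geostrophic balance: in the Northern Hemisphere the Coriolis force deflects motion to the right, so the geostrophic wind blows 90° to the right of the pressure-gradient force (low pressure on the left).
Rotating 000° by 90° clockwise gives 090° — the wind blows toward the east.

090°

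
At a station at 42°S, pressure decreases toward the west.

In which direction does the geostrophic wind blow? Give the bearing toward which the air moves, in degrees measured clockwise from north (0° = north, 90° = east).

The pressure-gradient force points toward the west (bearing 270°).
Geostrophic balance: in the Southern Hemisphere the Coriolis force deflects motion to the left, so the geostrophic wind blows 90° to the left of the pressure-gradient force (low pressure on the right).
Rotating 270° by 90° counterclockwise gives 180° — the wind blows toward the south.

180°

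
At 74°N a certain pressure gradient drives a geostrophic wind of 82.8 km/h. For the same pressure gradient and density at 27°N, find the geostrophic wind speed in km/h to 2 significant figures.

With the same pressure gradient and density, V_g ∝ 1/f ∝ 1/sin φ.
V₂ = V₁ · sin φ₁ / sin φ₂ = 82.8 × sin 74° / sin 27°
V₂ = 82.8 × 0.9613/0.4540 = 180 km/h

180 km/h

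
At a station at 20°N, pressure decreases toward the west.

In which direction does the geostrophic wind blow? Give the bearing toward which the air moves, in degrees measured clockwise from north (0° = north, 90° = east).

The pressure-gradient force points toward the west (bearing 270°).
Geostrophic balance: in the Northern Hemisphere the Coriolis force deflects motion to the right, so the geostrophic wind blows 90° to the right of the pressure-gradient force (low pressure on the left).
Rotating 270° by 90° clockwise gives 000° — the wind blows toward the north.

000°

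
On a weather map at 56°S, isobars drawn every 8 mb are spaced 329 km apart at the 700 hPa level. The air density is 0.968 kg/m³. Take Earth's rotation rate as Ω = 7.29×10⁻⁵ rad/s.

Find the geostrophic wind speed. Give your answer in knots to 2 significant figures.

40 knots

Coriolis parameter at 56°S:
f = 2Ω sin φ = 2 × 7.29×10⁻⁵ × sin 56° = 1.21×10⁻⁴ s⁻¹
Pressure gradient: |∂P/∂n| = 800 Pa / 329000 m = 2.43×10⁻³ Pa/m
Geostrophic balance (pressure-gradient force = Coriolis force):
V_g = (1/(fρ)) |∂P/∂n| = 2.43×10⁻³ / (1.21×10⁻⁴ × 0.968) = 20.8 m/s
Converting: 20.8 m/s × 1.944 = 40 knots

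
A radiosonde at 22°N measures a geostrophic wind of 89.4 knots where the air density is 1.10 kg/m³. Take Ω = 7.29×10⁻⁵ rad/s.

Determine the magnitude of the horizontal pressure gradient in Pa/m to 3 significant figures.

2.76×10⁻³ Pa/m

Coriolis parameter at 22°N:
f = 2Ω sin φ = 2 × 7.29×10⁻⁵ × sin 22° = 5.46×10⁻⁵ s⁻¹
Wind speed in SI: 89.4 knots = 46.0 m/s
Geostrophic balance rearranged: |∂P/∂n| = f ρ V_g
|∂P/∂n| = 5.46×10⁻⁵ × 1.10 × 46.0 = 2.76×10⁻³ Pa/m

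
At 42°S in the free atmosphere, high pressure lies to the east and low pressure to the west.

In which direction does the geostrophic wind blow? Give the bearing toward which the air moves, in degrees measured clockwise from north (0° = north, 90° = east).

The pressure-gradient force points toward the west (bearing 270°).
Geostrophic balance: in the Southern Hemisphere the Coriolis force deflects motion to the left, so the geostrophic wind blows 90° to the left of the pressure-gradient force (low pressure on the right).
Rotating 270° by 90° counterclockwise gives 180° — the wind blows toward the south.

180°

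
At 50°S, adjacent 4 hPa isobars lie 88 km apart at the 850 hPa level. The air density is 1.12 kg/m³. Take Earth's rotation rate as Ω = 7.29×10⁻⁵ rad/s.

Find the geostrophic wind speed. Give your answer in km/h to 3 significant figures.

131 km/h

Coriolis parameter at 50°S:
f = 2Ω sin φ = 2 × 7.29×10⁻⁵ × sin 50° = 1.12×10⁻⁴ s⁻¹
Pressure gradient: |∂P/∂n| = 400 Pa / 88000 m = 4.55×10⁻³ Pa/m
Geostrophic balance (pressure-gradient force = Coriolis force):
V_g = (1/(fρ)) |∂P/∂n| = 4.55×10⁻³ / (1.12×10⁻⁴ × 1.12) = 36.3 m/s
Converting: 36.3 m/s × 3.6 = 131 km/h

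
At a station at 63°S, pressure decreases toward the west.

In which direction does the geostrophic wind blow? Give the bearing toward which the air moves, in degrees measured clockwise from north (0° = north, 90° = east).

180°

The pressure-gradient force points toward the west (bearing 270°).
Geostrophic balance: in the Southern Hemisphere the Coriolis force deflects motion to the left, so the geostrophic wind blows 90° to the left of the pressure-gradient force (low pressure on the right).
Rotating 270° by 90° counterclockwise gives 180° — the wind blows toward the south.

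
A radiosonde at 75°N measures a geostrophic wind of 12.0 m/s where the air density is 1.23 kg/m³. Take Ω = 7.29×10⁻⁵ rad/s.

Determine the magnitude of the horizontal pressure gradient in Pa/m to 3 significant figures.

Coriolis parameter at 75°N:
f = 2Ω sin φ = 2 × 7.29×10⁻⁵ × sin 75° = 1.41×10⁻⁴ s⁻¹
Geostrophic balance rearranged: |∂P/∂n| = f ρ V_g
|∂P/∂n| = 1.41×10⁻⁴ × 1.23 × 12.0 = 2.08×10⁻³ Pa/m

2.08×10⁻³ Pa/m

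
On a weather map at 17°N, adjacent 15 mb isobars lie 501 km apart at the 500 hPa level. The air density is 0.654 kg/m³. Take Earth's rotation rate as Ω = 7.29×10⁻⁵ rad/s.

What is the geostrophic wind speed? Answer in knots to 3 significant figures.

Coriolis parameter at 17°N:
f = 2Ω sin φ = 2 × 7.29×10⁻⁵ × sin 17° = 4.26×10⁻⁵ s⁻¹
Pressure gradient: |∂P/∂n| = 1500 Pa / 501000 m = 2.99×10⁻³ Pa/m
Geostrophic balance (pressure-gradient force = Coriolis force):
V_g = (1/(fρ)) |∂P/∂n| = 2.99×10⁻³ / (4.26×10⁻⁵ × 0.654) = 107 m/s
Converting: 107 m/s × 1.944 = 209 knots

209 knots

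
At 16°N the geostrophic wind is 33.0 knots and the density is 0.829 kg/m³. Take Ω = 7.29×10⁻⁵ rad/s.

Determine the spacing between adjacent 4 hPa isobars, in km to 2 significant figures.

710 km

Coriolis parameter at 16°N:
f = 2Ω sin φ = 2 × 7.29×10⁻⁵ × sin 16° = 4.02×10⁻⁵ s⁻¹
Wind speed in SI: 33.0 knots = 17.0 m/s
Geostrophic balance rearranged: |∂P/∂n| = f ρ V_g
|∂P/∂n| = 4.02×10⁻⁵ × 0.829 × 17.0 = 5.66×10⁻⁴ Pa/m
Isobar spacing: Δn = ΔP/|∂P/∂n| = 400 Pa / 5.66×10⁻⁴ Pa/m = 707225 m ≈ 710 km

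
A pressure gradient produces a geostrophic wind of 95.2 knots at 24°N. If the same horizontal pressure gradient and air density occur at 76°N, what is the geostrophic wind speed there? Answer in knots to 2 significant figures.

With the same pressure gradient and density, V_g ∝ 1/f ∝ 1/sin φ.
V₂ = V₁ · sin φ₁ / sin φ₂ = 95.2 × sin 24° / sin 76°
V₂ = 95.2 × 0.4067/0.9703 = 40 knots

40 knots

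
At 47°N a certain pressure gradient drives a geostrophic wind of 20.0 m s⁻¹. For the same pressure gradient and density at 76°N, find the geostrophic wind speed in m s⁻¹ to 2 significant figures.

15 m s⁻¹

With the same pressure gradient and density, V_g ∝ 1/f ∝ 1/sin φ.
V₂ = V₁ · sin φ₁ / sin φ₂ = 20.0 × sin 47° / sin 76°
V₂ = 20.0 × 0.7314/0.9703 = 15 m s⁻¹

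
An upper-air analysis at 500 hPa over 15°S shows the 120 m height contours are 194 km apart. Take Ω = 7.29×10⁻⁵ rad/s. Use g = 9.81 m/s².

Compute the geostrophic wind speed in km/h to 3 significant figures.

Coriolis parameter at 15°S:
f = 2Ω sin φ = 2 × 7.29×10⁻⁵ × sin 15° = 3.77×10⁻⁵ s⁻¹
Height gradient: |∂Z/∂n| = 120 m / 194000 m = 6.19×10⁻⁴
On a pressure surface, geostrophic balance gives V_g = (g/f)|∂Z/∂n|:
V_g = 9.81 × 6.19×10⁻⁴ / 3.77×10⁻⁵ = 161 m/s
Converting: 161 m/s × 3.6 = 579 km/h

579 km/h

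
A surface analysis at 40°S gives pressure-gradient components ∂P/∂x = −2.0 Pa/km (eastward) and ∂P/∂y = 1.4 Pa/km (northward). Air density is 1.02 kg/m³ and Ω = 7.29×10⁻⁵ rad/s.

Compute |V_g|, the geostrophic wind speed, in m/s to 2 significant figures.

26 m/s

Coriolis parameter at 40°S:
f = 2Ω sin φ = 2 × 7.29×10⁻⁵ × sin 40° = 9.37×10⁻⁵ s⁻¹
In the Southern Hemisphere f is negative: f = −9.37×10⁻⁵ s⁻¹.
Component geostrophic relations (x east, y north):
u_g = −(1/(fρ)) ∂P/∂y,  v_g = (1/(fρ)) ∂P/∂x
u_g = −(1.4×10⁻³)/(−9.37×10⁻⁵ × 1.02) = 14.6 m/s;  v_g = (−2.0×10⁻³)/(−9.37×10⁻⁵ × 1.02) = 20.9 m/s
|V_g| = √(u_g² + v_g²) = 25.5 m/s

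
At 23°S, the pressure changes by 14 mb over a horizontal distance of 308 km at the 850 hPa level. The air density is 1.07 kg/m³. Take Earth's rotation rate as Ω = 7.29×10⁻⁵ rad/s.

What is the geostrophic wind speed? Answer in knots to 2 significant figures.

Coriolis parameter at 23°S:
f = 2Ω sin φ = 2 × 7.29×10⁻⁵ × sin 23° = 5.70×10⁻⁵ s⁻¹
Pressure gradient: |∂P/∂n| = 1400 Pa / 308000 m = 4.55×10⁻³ Pa/m
Geostrophic balance (pressure-gradient force = Coriolis force):
V_g = (1/(fρ)) |∂P/∂n| = 4.55×10⁻³ / (5.70×10⁻⁵ × 1.07) = 74.6 m/s
Converting: 74.6 m/s × 1.944 = 140 knots

140 knots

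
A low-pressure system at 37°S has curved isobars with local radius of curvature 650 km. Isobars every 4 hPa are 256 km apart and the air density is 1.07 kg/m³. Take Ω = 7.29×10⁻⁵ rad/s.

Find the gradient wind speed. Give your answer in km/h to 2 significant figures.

48 km/h

Coriolis parameter at 37°S:
f = 2Ω sin φ = 2 × 7.29×10⁻⁵ × sin 37° = 8.77×10⁻⁵ s⁻¹
Pressure gradient: |∂P/∂n| = 400 Pa / 256000 m = 1.56×10⁻³ Pa/m
Geostrophic speed: V_g = |∂P/∂n|/(fρ) = 1.56×10⁻³/(8.77×10⁻⁵ × 1.07) = 16.6 m/s
Around a low, centrifugal force acts outward with Coriolis, so pressure-gradient force balances both:
(1/ρ)|∂P/∂n| = fV + V²/R  →  V² + fR·V − fR·V_g = 0
With fR = 8.77×10⁻⁵ × 650×10³ m = 57.0 m/s:
V = [−fR + √((fR)² + 4 fR V_g)]/2 = [−57.0 + √(57.0² + 4×57.0×16.6)]/2 = 13.5 m/s
Subgeostrophic (V < V_g = 16.6 m/s), as expected around a low.
Converting: 13.5 m/s × 3.6 = 48 km/h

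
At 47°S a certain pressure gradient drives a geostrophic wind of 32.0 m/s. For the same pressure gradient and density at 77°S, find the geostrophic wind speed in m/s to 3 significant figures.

With the same pressure gradient and density, V_g ∝ 1/f ∝ 1/sin φ.
V₂ = V₁ · sin φ₁ / sin φ₂ = 32.0 × sin 47° / sin 77°
V₂ = 32.0 × 0.7314/0.9744 = 24.0 m/s

24.0 m/s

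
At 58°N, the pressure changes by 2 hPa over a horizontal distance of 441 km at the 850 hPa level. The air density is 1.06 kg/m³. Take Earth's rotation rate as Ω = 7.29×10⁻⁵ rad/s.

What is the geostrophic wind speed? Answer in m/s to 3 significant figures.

3.46 m/s

Coriolis parameter at 58°N:
f = 2Ω sin φ = 2 × 7.29×10⁻⁵ × sin 58° = 1.24×10⁻⁴ s⁻¹
Pressure gradient: |∂P/∂n| = 200 Pa / 441000 m = 4.54×10⁻⁴ Pa/m
Geostrophic balance (pressure-gradient force = Coriolis force):
V_g = (1/(fρ)) |∂P/∂n| = 4.54×10⁻⁴ / (1.24×10⁻⁴ × 1.06) = 3.46 m/s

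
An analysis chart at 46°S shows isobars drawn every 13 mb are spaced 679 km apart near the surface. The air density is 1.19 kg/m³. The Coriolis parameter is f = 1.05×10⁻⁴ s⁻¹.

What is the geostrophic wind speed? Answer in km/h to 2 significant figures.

Pressure gradient: |∂P/∂n| = 1300 Pa / 679000 m = 1.91×10⁻³ Pa/m
Geostrophic balance (pressure-gradient force = Coriolis force):
V_g = (1/(fρ)) |∂P/∂n| = 1.91×10⁻³ / (1.05×10⁻⁴ × 1.19) = 15.3 m/s
Converting: 15.3 m/s × 3.6 = 55 km/h

55 km/h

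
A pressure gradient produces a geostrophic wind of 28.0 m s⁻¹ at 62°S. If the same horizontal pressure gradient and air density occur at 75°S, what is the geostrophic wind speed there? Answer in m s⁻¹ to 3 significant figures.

25.6 m s⁻¹

With the same pressure gradient and density, V_g ∝ 1/f ∝ 1/sin φ.
V₂ = V₁ · sin φ₁ / sin φ₂ = 28.0 × sin 62° / sin 75°
V₂ = 28.0 × 0.8829/0.9659 = 25.6 m s⁻¹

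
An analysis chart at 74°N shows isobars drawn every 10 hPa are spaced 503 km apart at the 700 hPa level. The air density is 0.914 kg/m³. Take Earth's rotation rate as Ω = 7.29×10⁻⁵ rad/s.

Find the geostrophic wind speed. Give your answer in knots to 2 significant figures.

Coriolis parameter at 74°N:
f = 2Ω sin φ = 2 × 7.29×10⁻⁵ × sin 74° = 1.40×10⁻⁴ s⁻¹
Pressure gradient: |∂P/∂n| = 1000 Pa / 503000 m = 1.99×10⁻³ Pa/m
Geostrophic balance (pressure-gradient force = Coriolis force):
V_g = (1/(fρ)) |∂P/∂n| = 1.99×10⁻³ / (1.40×10⁻⁴ × 0.914) = 15.5 m/s
Converting: 15.5 m/s × 1.944 = 30 knots

30 knots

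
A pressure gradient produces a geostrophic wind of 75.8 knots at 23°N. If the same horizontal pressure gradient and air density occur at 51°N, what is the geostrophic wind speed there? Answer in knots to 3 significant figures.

With the same pressure gradient and density, V_g ∝ 1/f ∝ 1/sin φ.
V₂ = V₁ · sin φ₁ / sin φ₂ = 75.8 × sin 23° / sin 51°
V₂ = 75.8 × 0.3907/0.7771 = 38.1 knots

38.1 knots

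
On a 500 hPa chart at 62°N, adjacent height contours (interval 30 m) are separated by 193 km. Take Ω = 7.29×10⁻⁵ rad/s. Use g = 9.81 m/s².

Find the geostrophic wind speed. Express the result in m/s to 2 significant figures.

12 m/s

Coriolis parameter at 62°N:
f = 2Ω sin φ = 2 × 7.29×10⁻⁵ × sin 62° = 1.29×10⁻⁴ s⁻¹
Height gradient: |∂Z/∂n| = 30 m / 193000 m = 1.55×10⁻⁴
On a pressure surface, geostrophic balance gives V_g = (g/f)|∂Z/∂n|:
V_g = 9.81 × 1.55×10⁻⁴ / 1.29×10⁻⁴ = 11.8 m/s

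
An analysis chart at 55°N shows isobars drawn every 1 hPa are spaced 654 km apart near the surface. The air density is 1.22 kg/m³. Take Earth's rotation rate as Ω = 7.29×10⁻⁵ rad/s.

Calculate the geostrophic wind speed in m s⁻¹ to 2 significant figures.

1.0 m s⁻¹

Coriolis parameter at 55°N:
f = 2Ω sin φ = 2 × 7.29×10⁻⁵ × sin 55° = 1.19×10⁻⁴ s⁻¹
Pressure gradient: |∂P/∂n| = 100 Pa / 654000 m = 1.53×10⁻⁴ Pa/m
Geostrophic balance (pressure-gradient force = Coriolis force):
V_g = (1/(fρ)) |∂P/∂n| = 1.53×10⁻⁴ / (1.19×10⁻⁴ × 1.22) = 1.05 m/s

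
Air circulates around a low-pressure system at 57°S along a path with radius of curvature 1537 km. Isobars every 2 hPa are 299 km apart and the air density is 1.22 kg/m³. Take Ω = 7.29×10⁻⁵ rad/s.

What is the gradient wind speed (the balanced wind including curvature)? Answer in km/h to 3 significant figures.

15.8 km/h

Coriolis parameter at 57°S:
f = 2Ω sin φ = 2 × 7.29×10⁻⁵ × sin 57° = 1.22×10⁻⁴ s⁻¹
Pressure gradient: |∂P/∂n| = 200 Pa / 299000 m = 6.69×10⁻⁴ Pa/m
Geostrophic speed: V_g = |∂P/∂n|/(fρ) = 6.69×10⁻⁴/(1.22×10⁻⁴ × 1.22) = 4.48 m/s
Around a low, centrifugal force acts outward with Coriolis, so pressure-gradient force balances both:
(1/ρ)|∂P/∂n| = fV + V²/R  →  V² + fR·V − fR·V_g = 0
With fR = 1.22×10⁻⁴ × 1537×10³ m = 188 m/s:
V = [−fR + √((fR)² + 4 fR V_g)]/2 = [−188 + √(188² + 4×188×4.48)]/2 = 4.38 m/s
Subgeostrophic (V < V_g = 4.48 m/s), as expected around a low.
Converting: 4.38 m/s × 3.6 = 15.8 km/h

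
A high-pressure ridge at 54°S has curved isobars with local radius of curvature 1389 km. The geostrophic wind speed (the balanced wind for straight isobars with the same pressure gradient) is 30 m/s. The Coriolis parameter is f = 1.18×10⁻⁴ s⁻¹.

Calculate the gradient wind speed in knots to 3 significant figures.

76.9 knots

Around a high, pressure-gradient force acts outward with centrifugal, so Coriolis balances both:
fV = (1/ρ)|∂P/∂n| + V²/R  →  V² − fR·V + fR·V_g = 0
With fR = 1.18×10⁻⁴ × 1389×10³ m = 164 m/s:
V = [fR − √((fR)² − 4 fR V_g)]/2 = [164 − √(164² − 4×164×30)]/2 = 39.5 m/s
Supergeostrophic (V > V_g = 30 m/s), as expected around a high.
Converting: 39.5 m/s × 1.944 = 76.9 knots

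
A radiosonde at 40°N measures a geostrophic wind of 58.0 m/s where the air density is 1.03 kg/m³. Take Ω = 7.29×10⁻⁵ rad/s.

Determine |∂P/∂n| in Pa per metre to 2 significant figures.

Coriolis parameter at 40°N:
f = 2Ω sin φ = 2 × 7.29×10⁻⁵ × sin 40° = 9.37×10⁻⁵ s⁻¹
Geostrophic balance rearranged: |∂P/∂n| = f ρ V_g
|∂P/∂n| = 9.37×10⁻⁵ × 1.03 × 58.0 = 5.60×10⁻³ Pa/m

5.6×10⁻³ Pa/m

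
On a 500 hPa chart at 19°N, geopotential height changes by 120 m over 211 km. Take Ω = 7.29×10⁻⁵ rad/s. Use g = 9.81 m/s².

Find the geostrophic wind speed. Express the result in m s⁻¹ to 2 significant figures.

120 m s⁻¹

Coriolis parameter at 19°N:
f = 2Ω sin φ = 2 × 7.29×10⁻⁵ × sin 19° = 4.75×10⁻⁵ s⁻¹
Height gradient: |∂Z/∂n| = 120 m / 211000 m = 5.69×10⁻⁴
On a pressure surface, geostrophic balance gives V_g = (g/f)|∂Z/∂n|:
V_g = 9.81 × 5.69×10⁻⁴ / 4.75×10⁻⁵ = 118 m/s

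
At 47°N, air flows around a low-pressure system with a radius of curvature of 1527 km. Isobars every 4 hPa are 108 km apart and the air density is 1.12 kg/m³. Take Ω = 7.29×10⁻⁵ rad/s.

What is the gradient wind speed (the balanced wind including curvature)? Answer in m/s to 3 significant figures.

26.7 m/s

Coriolis parameter at 47°N:
f = 2Ω sin φ = 2 × 7.29×10⁻⁵ × sin 47° = 1.07×10⁻⁴ s⁻¹
Pressure gradient: |∂P/∂n| = 400 Pa / 108000 m = 3.70×10⁻³ Pa/m
Geostrophic speed: V_g = |∂P/∂n|/(fρ) = 3.70×10⁻³/(1.07×10⁻⁴ × 1.12) = 31.0 m/s
Around a low, centrifugal force acts outward with Coriolis, so pressure-gradient force balances both:
(1/ρ)|∂P/∂n| = fV + V²/R  →  V² + fR·V − fR·V_g = 0
With fR = 1.07×10⁻⁴ × 1527×10³ m = 163 m/s:
V = [−fR + √((fR)² + 4 fR V_g)]/2 = [−163 + √(163² + 4×163×31)]/2 = 26.7 m/s
Subgeostrophic (V < V_g = 31 m/s), as expected around a low.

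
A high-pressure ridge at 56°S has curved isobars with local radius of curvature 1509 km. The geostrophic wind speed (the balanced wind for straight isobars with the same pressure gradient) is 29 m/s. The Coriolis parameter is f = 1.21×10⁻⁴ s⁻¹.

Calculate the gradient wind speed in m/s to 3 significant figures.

36.2 m/s

Around a high, pressure-gradient force acts outward with centrifugal, so Coriolis balances both:
fV = (1/ρ)|∂P/∂n| + V²/R  →  V² − fR·V + fR·V_g = 0
With fR = 1.21×10⁻⁴ × 1509×10³ m = 183 m/s:
V = [fR − √((fR)² − 4 fR V_g)]/2 = [183 − √(183² − 4×183×29)]/2 = 36.2 m/s
Supergeostrophic (V > V_g = 29 m/s), as expected around a high.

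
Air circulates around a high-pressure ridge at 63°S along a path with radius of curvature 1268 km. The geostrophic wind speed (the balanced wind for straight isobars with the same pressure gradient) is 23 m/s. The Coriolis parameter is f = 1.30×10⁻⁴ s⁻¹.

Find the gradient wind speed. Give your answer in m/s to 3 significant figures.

Around a high, pressure-gradient force acts outward with centrifugal, so Coriolis balances both:
fV = (1/ρ)|∂P/∂n| + V²/R  →  V² − fR·V + fR·V_g = 0
With fR = 1.30×10⁻⁴ × 1268×10³ m = 165 m/s:
V = [fR − √((fR)² − 4 fR V_g)]/2 = [165 − √(165² − 4×165×23)]/2 = 27.6 m/s
Supergeostrophic (V > V_g = 23 m/s), as expected around a high.

27.6 m/s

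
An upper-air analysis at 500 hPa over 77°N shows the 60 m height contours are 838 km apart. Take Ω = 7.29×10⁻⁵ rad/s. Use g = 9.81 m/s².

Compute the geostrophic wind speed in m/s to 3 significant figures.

4.94 m/s

Coriolis parameter at 77°N:
f = 2Ω sin φ = 2 × 7.29×10⁻⁵ × sin 77° = 1.42×10⁻⁴ s⁻¹
Height gradient: |∂Z/∂n| = 60 m / 838000 m = 7.16×10⁻⁵
On a pressure surface, geostrophic balance gives V_g = (g/f)|∂Z/∂n|:
V_g = 9.81 × 7.16×10⁻⁵ / 1.42×10⁻⁴ = 4.94 m/s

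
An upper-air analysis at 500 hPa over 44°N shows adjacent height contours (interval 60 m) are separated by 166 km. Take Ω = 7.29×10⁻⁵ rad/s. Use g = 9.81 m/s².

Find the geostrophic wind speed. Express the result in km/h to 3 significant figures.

126 km/h

Coriolis parameter at 44°N:
f = 2Ω sin φ = 2 × 7.29×10⁻⁵ × sin 44° = 1.01×10⁻⁴ s⁻¹
Height gradient: |∂Z/∂n| = 60 m / 166000 m = 3.61×10⁻⁴
On a pressure surface, geostrophic balance gives V_g = (g/f)|∂Z/∂n|:
V_g = 9.81 × 3.61×10⁻⁴ / 1.01×10⁻⁴ = 35.0 m/s
Converting: 35.0 m/s × 3.6 = 126 km/h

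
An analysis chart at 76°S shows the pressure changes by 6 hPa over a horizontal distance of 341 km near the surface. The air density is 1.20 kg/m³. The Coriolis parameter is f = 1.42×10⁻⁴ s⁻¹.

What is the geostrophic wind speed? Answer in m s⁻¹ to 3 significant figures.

10.3 m s⁻¹

Pressure gradient: |∂P/∂n| = 600 Pa / 341000 m = 1.76×10⁻³ Pa/m
Geostrophic balance (pressure-gradient force = Coriolis force):
V_g = (1/(fρ)) |∂P/∂n| = 1.76×10⁻³ / (1.42×10⁻⁴ × 1.20) = 10.3 m/s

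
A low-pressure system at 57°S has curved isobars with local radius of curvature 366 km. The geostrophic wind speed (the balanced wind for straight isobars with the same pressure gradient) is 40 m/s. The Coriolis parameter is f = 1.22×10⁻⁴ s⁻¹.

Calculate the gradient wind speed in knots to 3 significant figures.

Around a low, centrifugal force acts outward with Coriolis, so pressure-gradient force balances both:
(1/ρ)|∂P/∂n| = fV + V²/R  →  V² + fR·V − fR·V_g = 0
With fR = 1.22×10⁻⁴ × 366×10³ m = 44.7 m/s:
V = [−fR + √((fR)² + 4 fR V_g)]/2 = [−44.7 + √(44.7² + 4×44.7×40)]/2 = 25.5 m/s
Subgeostrophic (V < V_g = 40 m/s), as expected around a low.
Converting: 25.5 m/s × 1.944 = 49.5 knots

49.5 knots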